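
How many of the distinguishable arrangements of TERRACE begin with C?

Fix C in the first position and arrange the remaining 6 letters.
Those 6 letters have E appearing twice and R appearing twice, giving (6)!/(2!·2!) = 180.

180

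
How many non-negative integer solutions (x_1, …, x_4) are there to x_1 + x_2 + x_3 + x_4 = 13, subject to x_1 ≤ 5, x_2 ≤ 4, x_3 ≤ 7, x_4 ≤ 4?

96

By stars and bars, unrestricted non-negative solutions to x_1+…+x_4 = 13 number C(13+3,3) = 560.
Subtract solutions that violate a single cap (substitute x_i' = x_i − (cap_i+1)): x_1 ≥ 6 gives C(10,3) = 120; x_2 ≥ 5 gives C(11,3) = 165; x_3 ≥ 8 gives C(8,3) = 56; x_4 ≥ 5 gives C(11,3) = 165. Together 506.
Add back pairs where two caps are both exceeded: 10 + 0 + 10 + 1 + 20 + 1 = 42.
By inclusion–exclusion the count is 560 − 506 + 42 = 96.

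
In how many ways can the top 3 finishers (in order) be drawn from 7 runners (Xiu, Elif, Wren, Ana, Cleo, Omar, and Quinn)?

210

This is an ordered selection of 3 from 7: P(7,3).
That gives 7 × 6 × 5 = 210.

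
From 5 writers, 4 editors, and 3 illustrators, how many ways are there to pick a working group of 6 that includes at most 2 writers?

462

Split by how many writers are chosen (0 through 2).
Sum: C(5,0)·C(7,6) + C(5,1)·C(7,5) + C(5,2)·C(7,4) = 7 + 105 + 350 = 462.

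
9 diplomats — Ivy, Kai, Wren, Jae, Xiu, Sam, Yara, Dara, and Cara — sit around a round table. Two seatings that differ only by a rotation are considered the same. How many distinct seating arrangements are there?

40320

Fix one person's seat to break rotational symmetry; the remaining 8 people can be arranged in (8)! = 40320 ways.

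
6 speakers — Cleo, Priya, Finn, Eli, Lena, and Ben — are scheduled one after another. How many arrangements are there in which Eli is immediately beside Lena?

Glue Eli and Lena into one block (2 internal orders), leaving 5 units to arrange in a row.
That gives 2 × 5! = 2 × 120 = 240.

240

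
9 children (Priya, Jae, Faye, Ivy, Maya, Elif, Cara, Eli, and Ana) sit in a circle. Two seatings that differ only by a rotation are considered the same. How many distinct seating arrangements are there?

Around a circle, 9 distinct people have 9!/9 = (8)! = 40320 rotationally distinct seatings.

40320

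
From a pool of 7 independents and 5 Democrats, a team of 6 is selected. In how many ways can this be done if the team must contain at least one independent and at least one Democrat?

With no constraint there are C(12,6) = 924 possible selections.
Subtract selections that omit an entire group: no independents → C(5,6) = 0; no Democrats → C(7,6) = 7.
Both groups omitted at once is impossible, so 924 − 7 = 917.

917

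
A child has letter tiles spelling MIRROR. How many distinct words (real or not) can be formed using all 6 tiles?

120

MIRROR has 6 letters with R appearing 3 times.
Dividing 6! = 720 by 3! = 6 for the repeated letters gives 120.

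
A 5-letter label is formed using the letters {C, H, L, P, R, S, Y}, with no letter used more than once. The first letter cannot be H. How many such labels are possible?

2160

The first letter has 7−1 = 6 choices (anything except H).
The remaining 4 letters are filled from the other 6 symbols without repetition: 6 × 5 × 4 × 3 = 360.
Total: 6 × 360 = 2160.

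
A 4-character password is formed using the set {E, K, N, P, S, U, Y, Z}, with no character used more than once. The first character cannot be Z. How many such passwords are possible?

1470

The first character has 8−1 = 7 choices (anything except Z).
The remaining 3 characters are filled from the other 7 symbols without repetition: 7 × 6 × 5 = 210.
Total: 7 × 210 = 1470.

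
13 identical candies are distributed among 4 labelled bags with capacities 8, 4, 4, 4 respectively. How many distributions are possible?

90

Without the upper bounds there are C(16,3) = 560 ways to split 13 among 4 bags.
Subtract solutions that violate a single cap (substitute x_i' = x_i − (cap_i+1)): x_1 ≥ 9 gives C(7,3) = 35; x_2 ≥ 5 gives C(11,3) = 165; x_3 ≥ 5 gives C(11,3) = 165; x_4 ≥ 5 gives C(11,3) = 165. Together 530.
Add back pairs where two caps are both exceeded: 0 + 0 + 0 + 20 + 20 + 20 = 60.
By inclusion–exclusion the count is 560 − 530 + 60 = 90.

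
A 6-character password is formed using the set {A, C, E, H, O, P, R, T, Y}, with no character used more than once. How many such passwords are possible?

With no repetition, fill the 6 characters in order: 9 choices, then 8, down to 4.
9 × 8 × 7 × 6 × 5 × 4 = 60480.

60480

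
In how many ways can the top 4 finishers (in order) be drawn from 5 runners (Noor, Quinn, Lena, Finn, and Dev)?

There are 5 choices for 1st place, 4 for 2nd, and so on down to 2 for position 4.
That gives 5 × 4 × 3 × 2 = 120.

120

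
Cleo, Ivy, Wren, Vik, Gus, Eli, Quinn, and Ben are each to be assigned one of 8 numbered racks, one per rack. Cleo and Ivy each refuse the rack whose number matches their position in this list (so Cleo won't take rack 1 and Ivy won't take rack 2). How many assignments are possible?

30960

Let Aᵢ (for i ∈ {1, 2}) be the placements that put person i in their forbidden rack. Any j of these fix j positions, leaving (8−j)! ways to fill the rest, and there are C(2,j) ways to pick which j.
By inclusion–exclusion, the number of valid placements is Σ_{j=0}^{2} (−1)^j C(2,j)·(8−j)!.
Computing: 40320 − 10080 + 720 = 30960.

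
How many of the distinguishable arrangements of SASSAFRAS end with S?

Fix S in the last position and arrange the remaining 8 letters.
Those 8 letters have A appearing 3 times and S appearing 3 times, giving (8)!/(3!·3!) = 1120.

1120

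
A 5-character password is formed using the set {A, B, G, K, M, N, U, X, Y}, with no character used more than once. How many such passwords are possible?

Choose and order 5 of the 9 symbols: the first character has 9 options, the next 8, and so on down to 5.
9 × 8 × 7 × 6 × 5 = 15120.

15120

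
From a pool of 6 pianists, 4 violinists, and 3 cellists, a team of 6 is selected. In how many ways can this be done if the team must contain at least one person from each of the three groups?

Unrestricted: C(13,6) = 1716 ways to pick any 6 of the 13.
Subtract selections that omit an entire group: no pianists → C(7,6) = 7; no violinists → C(9,6) = 84; no cellists → C(10,6) = 210.
Add back selections omitting two groups (i.e. drawn from a single group): C(6,6) + C(4,6) + C(3,6) = 1.
By inclusion–exclusion: 1716 − 301 + 1 = 1416.

1416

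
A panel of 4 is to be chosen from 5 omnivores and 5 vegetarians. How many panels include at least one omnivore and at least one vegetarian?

200

With no constraint there are C(10,4) = 210 possible selections.
Subtract selections that omit an entire group: no omnivores → C(5,4) = 5; no vegetarians → C(5,4) = 5.
Both groups omitted at once is impossible, so 210 − 10 = 200.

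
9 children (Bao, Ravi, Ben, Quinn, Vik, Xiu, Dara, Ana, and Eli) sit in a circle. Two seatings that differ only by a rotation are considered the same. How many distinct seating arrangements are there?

Around a circle, 9 distinct people have 9!/9 = (8)! = 40320 rotationally distinct seatings.

40320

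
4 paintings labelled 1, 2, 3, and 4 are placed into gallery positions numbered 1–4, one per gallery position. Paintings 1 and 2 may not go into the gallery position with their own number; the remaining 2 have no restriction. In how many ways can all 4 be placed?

Let Aᵢ (for i ∈ {1, 2}) be the placements that put painting i in its forbidden gallery position. Any j of these fix j positions, leaving (4−j)! ways to fill the rest, and there are C(2,j) ways to pick which j.
By inclusion–exclusion, the number of valid placements is Σ_{j=0}^{2} (−1)^j C(2,j)·(4−j)!.
Computing: 24 − 12 + 2 = 14.

14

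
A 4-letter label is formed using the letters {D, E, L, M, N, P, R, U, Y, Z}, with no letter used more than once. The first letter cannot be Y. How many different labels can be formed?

4536

The first letter has 10−1 = 9 choices (anything except Y).
The remaining 3 letters are filled from the other 9 symbols without repetition: 9 × 8 × 7 = 504.
Total: 9 × 504 = 4536.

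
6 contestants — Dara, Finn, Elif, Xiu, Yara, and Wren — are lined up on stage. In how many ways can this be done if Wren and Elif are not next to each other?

480

Of the 6! = 720 arrangements, those with Wren and Elif adjacent number 2 × 5! = 240 (treat the pair as a block with 2 internal orders).
So 720 − 240 = 480 arrangements keep them apart.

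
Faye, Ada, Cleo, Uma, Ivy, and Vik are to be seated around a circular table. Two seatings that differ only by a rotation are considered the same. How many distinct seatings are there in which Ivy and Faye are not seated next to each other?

72

All circular seatings of 6 people number (5)! = 120.
Those with Ivy next to Faye: fuse the pair into one unit and seat 5 units around a circle — 2·(4)! = 48.
Subtracting, 120 − 48 = 72.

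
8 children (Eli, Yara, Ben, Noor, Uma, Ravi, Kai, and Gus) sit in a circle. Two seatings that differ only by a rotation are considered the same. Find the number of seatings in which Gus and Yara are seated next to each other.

1440

Treat {Gus, Yara} as one unit (2 internal orders) and seat the resulting 7 units around the table: (6)! circular arrangements.
So 2 × (6)! = 2 × 720 = 1440.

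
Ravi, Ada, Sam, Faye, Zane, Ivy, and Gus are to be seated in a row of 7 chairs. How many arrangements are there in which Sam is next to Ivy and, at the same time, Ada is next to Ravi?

480

Treat {Sam,Ivy} as one block (2 orders) and {Ada,Ravi} as another (2 orders).
That leaves 5 units to arrange: 2 × 2 × 5! = 4 × 120 = 480.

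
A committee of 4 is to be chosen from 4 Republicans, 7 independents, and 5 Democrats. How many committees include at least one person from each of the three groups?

910

Total 4-person selections from all 16: C(16,4) = 1820.
Subtract selections that omit an entire group: no Republicans → C(12,4) = 495; no independents → C(9,4) = 126; no Democrats → C(11,4) = 330.
Add back selections omitting two groups (i.e. drawn from a single group): C(4,4) + C(7,4) + C(5,4) = 41.
By inclusion–exclusion: 1820 − 951 + 41 = 910.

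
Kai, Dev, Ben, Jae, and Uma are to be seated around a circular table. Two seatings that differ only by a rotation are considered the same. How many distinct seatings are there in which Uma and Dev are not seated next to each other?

12

All circular seatings of 5 people number (4)! = 24.
Seatings with Uma beside Dev: treat them as a block with 2 internal orders, giving 2 × (3)! = 12.
Subtracting, 24 − 12 = 12.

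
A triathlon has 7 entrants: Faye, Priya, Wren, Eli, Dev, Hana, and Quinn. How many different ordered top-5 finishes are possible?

2520

There are 7 choices for 1st place, 6 for 2nd, and so on down to 3 for position 5.
That gives 7 × 6 × 5 × 4 × 3 = 2520.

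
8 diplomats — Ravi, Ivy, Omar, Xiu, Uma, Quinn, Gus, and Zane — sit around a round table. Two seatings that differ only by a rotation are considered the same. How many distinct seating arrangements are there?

Seat Ravi anywhere (absorbing the rotational symmetry), then permute the other 7: (7)! = 5040.

5040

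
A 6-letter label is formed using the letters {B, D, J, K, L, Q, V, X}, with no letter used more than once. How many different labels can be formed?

With no repetition, fill the 6 letters in order: 8 choices, then 7, down to 3.
That product is 8 × 7 × 6 × 5 × 4 × 3 = 20160.

20160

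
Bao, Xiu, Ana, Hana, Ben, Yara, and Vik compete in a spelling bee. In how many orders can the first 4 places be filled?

840

There are 7 choices for 1st place, 6 for 2nd, and so on down to 4 for position 4.
That gives 7 × 6 × 5 × 4 = 840.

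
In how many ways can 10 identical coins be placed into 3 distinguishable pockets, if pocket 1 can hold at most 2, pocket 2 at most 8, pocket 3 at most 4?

12

Ignoring the caps, the number of non-negative solutions to x_1+…+x_3 = 10 is C(12,2) = 66.
Subtract solutions that violate a single cap (substitute x_i' = x_i − (cap_i+1)): x_1 ≥ 3 gives C(9,2) = 36; x_2 ≥ 9 gives C(3,2) = 3; x_3 ≥ 5 gives C(7,2) = 21. Together 60.
Add back pairs where two caps are both exceeded: 0 + 6 + 0 = 6.
By inclusion–exclusion the count is 66 − 60 + 6 = 12.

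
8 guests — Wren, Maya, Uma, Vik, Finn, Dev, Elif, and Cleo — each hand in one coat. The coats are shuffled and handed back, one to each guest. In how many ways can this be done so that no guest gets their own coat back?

14833

Count assignments avoiding every fixed point. For any j of the 8 guests fixed to their own coat, the other 8−j can be arranged in (8−j)! ways.
By inclusion–exclusion this is Σ_{j=0}^{8} (−1)^j C(8,j)·(8−j)!.
Computing: 40320 − 40320 + 20160 − 6720 + 1680 − 336 + 56 − 8 + 1 = 14833.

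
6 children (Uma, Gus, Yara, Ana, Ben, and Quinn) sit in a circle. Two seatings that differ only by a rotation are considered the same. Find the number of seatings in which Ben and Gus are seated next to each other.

48

Treat {Ben, Gus} as one unit (2 internal orders) and seat the resulting 5 units around the table: (4)! circular arrangements.
So 2 × (4)! = 2 × 24 = 48.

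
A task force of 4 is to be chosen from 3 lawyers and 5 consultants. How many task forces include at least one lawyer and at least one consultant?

65

With no constraint there are C(8,4) = 70 possible selections.
Subtract selections that omit an entire group: no lawyers → C(5,4) = 5; no consultants → C(3,4) = 0.
Both groups omitted at once is impossible, so 70 − 5 = 65.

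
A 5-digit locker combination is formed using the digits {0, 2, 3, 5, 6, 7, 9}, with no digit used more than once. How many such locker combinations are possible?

2520

This is a permutation of 5 out of 7: P(7,5) = 7!/2!.
7 × 6 × 5 × 4 × 3 = 2520.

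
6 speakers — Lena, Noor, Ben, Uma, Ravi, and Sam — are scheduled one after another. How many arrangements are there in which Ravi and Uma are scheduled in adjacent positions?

Treat {Ravi, Uma} as a single unit. There are 5 units to order, and the pair itself can be ordered 2 ways.
That gives 2 × 5! = 2 × 120 = 240.

240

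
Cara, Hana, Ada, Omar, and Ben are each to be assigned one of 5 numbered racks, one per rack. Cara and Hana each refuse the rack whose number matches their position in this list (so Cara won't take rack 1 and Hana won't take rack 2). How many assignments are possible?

Let Aᵢ (for i ∈ {1, 2}) be the placements that put person i in their forbidden rack. Any j of these fix j positions, leaving (5−j)! ways to fill the rest, and there are C(2,j) ways to pick which j.
By inclusion–exclusion, the number of valid placements is Σ_{j=0}^{2} (−1)^j C(2,j)·(5−j)!.
Computing: 120 − 48 + 6 = 78.

78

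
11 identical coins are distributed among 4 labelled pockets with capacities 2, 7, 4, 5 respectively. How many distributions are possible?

71

By stars and bars, unrestricted non-negative solutions to x_1+…+x_4 = 11 number C(11+3,3) = 364.
Subtract solutions that violate a single cap (substitute x_i' = x_i − (cap_i+1)): x_1 ≥ 3 gives C(11,3) = 165; x_2 ≥ 8 gives C(6,3) = 20; x_3 ≥ 5 gives C(9,3) = 84; x_4 ≥ 6 gives C(8,3) = 56. Together 325.
Add back pairs where two caps are both exceeded: 1 + 20 + 10 + 0 + 0 + 1 = 32.
By inclusion–exclusion the count is 364 − 325 + 32 = 71.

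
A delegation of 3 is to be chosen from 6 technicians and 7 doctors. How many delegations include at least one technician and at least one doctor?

231

Unrestricted: C(13,3) = 286 ways to pick any 3 of the 13.
Selections missing a whole group: no technicians → C(7,3) = 35; no doctors → C(6,3) = 20.
Both groups omitted at once is impossible, so 286 − 55 = 231.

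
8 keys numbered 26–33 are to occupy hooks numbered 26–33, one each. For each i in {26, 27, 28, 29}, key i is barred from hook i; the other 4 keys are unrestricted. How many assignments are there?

24024

Let Aᵢ (for 26 ≤ i ≤ 29) be the placements that put key i in its forbidden hook. Any j of these fix j positions, leaving (8−j)! ways to fill the rest, and there are C(4,j) ways to pick which j.
By inclusion–exclusion, the number of valid placements is Σ_{j=0}^{4} (−1)^j C(4,j)·(8−j)!.
Computing: 40320 − 20160 + 4320 − 480 + 24 = 24024.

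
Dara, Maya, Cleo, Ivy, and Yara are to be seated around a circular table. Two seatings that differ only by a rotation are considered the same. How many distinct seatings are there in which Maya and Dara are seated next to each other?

12

Glue Maya and Dara into a block (2 internal orders). Seating 4 units around a circle gives (3)! arrangements.
So 2 × (3)! = 2 × 6 = 12.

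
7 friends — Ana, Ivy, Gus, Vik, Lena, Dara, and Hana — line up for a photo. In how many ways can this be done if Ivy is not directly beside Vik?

There are 7! = 5040 arrangements in all. If Ivy and Vik are adjacent, merging them into one block gives 2·(6)! = 1440 arrangements.
Complementary counting: 5040 − 1440 = 3600.

3600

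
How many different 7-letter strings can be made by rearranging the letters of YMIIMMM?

105

YMIIMMM has 7 letters with I appearing twice and M appearing 4 times.
So there are 7! / (4!·2!) = 105 distinguishable arrangements.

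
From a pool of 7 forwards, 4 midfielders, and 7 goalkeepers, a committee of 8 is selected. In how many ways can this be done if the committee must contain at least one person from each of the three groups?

40425

Total 8-person selections from all 18: C(18,8) = 43758.
Selections missing a whole group: no forwards → C(11,8) = 165; no midfielders → C(14,8) = 3003; no goalkeepers → C(11,8) = 165.
Add back selections omitting two groups (i.e. drawn from a single group): C(7,8) + C(4,8) + C(7,8) = 0.
By inclusion–exclusion: 43758 − 3333 + 0 = 40425.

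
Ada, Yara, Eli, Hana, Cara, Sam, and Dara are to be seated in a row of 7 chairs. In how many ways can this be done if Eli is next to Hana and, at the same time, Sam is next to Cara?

Treat {Eli,Hana} as one block (2 orders) and {Sam,Cara} as another (2 orders).
That leaves 5 units to arrange: 2 × 2 × 5! = 4 × 120 = 480.

480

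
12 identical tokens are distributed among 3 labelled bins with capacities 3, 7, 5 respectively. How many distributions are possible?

Without the upper bounds there are C(14,2) = 91 ways to split 12 among 3 bins.
Subtract solutions that violate a single cap (substitute x_i' = x_i − (cap_i+1)): x_1 ≥ 4 gives C(10,2) = 45; x_2 ≥ 8 gives C(6,2) = 15; x_3 ≥ 6 gives C(8,2) = 28. Together 88.
Add back pairs where two caps are both exceeded: 1 + 6 + 0 = 7.
By inclusion–exclusion the count is 91 − 88 + 7 = 10.

10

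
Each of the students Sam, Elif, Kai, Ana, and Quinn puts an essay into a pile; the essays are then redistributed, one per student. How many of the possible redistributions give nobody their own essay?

This is the derangement count D_5: permutations of 5 items with no fixed point.
By inclusion–exclusion this is Σ_{j=0}^{5} (−1)^j C(5,j)·(5−j)!.
Computing: 120 − 120 + 60 − 20 + 5 − 1 = 44.

44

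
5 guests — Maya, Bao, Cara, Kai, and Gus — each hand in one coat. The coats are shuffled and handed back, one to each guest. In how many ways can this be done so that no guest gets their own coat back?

44

This is the derangement count D_5: permutations of 5 items with no fixed point.
By inclusion–exclusion this is Σ_{j=0}^{5} (−1)^j C(5,j)·(5−j)!.
Computing: 120 − 120 + 60 − 20 + 5 − 1 = 44.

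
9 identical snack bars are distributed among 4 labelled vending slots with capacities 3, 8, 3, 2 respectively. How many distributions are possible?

Ignoring the caps, the number of non-negative solutions to x_1+…+x_4 = 9 is C(12,3) = 220.
Subtract solutions that violate a single cap (substitute x_i' = x_i − (cap_i+1)): x_1 ≥ 4 gives C(8,3) = 56; x_2 ≥ 9 gives C(3,3) = 1; x_3 ≥ 4 gives C(8,3) = 56; x_4 ≥ 3 gives C(9,3) = 84. Together 197.
Add back pairs where two caps are both exceeded: 0 + 4 + 10 + 0 + 0 + 10 = 24.
By inclusion–exclusion the count is 220 − 197 + 24 = 47.

47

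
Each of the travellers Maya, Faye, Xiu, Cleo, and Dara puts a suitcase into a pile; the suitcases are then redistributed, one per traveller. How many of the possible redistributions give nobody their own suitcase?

This is the derangement count D_5: permutations of 5 items with no fixed point.
By inclusion–exclusion this is Σ_{j=0}^{5} (−1)^j C(5,j)·(5−j)!.
Computing: 120 − 120 + 60 − 20 + 5 − 1 = 44.

44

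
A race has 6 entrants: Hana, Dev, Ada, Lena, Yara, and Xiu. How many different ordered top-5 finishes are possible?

This is an ordered selection of 5 from 6: P(6,5).
That gives 6 × 5 × 4 × 3 × 2 = 720.

720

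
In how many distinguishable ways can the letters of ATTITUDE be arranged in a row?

The 8 letters of ATTITUDE have repeats: T appearing 3 times.
The number of distinct arrangements is 8!/(3!) = 40320/6 = 6720.

6720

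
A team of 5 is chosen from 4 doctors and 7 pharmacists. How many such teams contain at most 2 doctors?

371

Split by how many doctors are chosen (0 through 2).
Sum: C(4,0)·C(7,5) + C(4,1)·C(7,4) + C(4,2)·C(7,3) = 21 + 140 + 210 = 371.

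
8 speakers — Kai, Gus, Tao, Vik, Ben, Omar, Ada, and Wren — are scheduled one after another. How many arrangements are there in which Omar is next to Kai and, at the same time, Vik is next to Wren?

2880

Treat {Omar,Kai} as one block (2 orders) and {Vik,Wren} as another (2 orders).
That leaves 6 units to arrange: 2 × 2 × 6! = 4 × 720 = 2880.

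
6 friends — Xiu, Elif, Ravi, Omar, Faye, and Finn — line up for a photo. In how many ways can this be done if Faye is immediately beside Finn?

Treat {Faye, Finn} as a single unit. There are 5 units to order, and the pair itself can be ordered 2 ways.
That gives 2 × 5! = 2 × 120 = 240.

240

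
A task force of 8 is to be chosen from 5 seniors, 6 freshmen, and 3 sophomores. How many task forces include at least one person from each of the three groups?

With no constraint there are C(14,8) = 3003 possible selections.
Subtract selections that omit an entire group: no seniors → C(9,8) = 9; no freshmen → C(8,8) = 1; no sophomores → C(11,8) = 165.
Add back selections omitting two groups (i.e. drawn from a single group): C(5,8) + C(6,8) + C(3,8) = 0.
By inclusion–exclusion: 3003 − 175 + 0 = 2828.

2828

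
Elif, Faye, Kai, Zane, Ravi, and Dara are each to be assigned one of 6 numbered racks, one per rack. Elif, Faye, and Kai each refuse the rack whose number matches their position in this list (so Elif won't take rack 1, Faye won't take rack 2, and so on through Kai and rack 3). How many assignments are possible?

Let Aᵢ (for i ∈ {1, 2, 3}) be the placements that put person i in their forbidden rack. Any j of these fix j positions, leaving (6−j)! ways to fill the rest, and there are C(3,j) ways to pick which j.
By inclusion–exclusion, the number of valid placements is Σ_{j=0}^{3} (−1)^j C(3,j)·(6−j)!.
Computing: 720 − 360 + 72 − 6 = 426.

426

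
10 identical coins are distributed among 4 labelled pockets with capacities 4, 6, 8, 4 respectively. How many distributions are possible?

151

By stars and bars, unrestricted non-negative solutions to x_1+…+x_4 = 10 number C(10+3,3) = 286.
Subtract solutions that violate a single cap (substitute x_i' = x_i − (cap_i+1)): x_1 ≥ 5 gives C(8,3) = 56; x_2 ≥ 7 gives C(6,3) = 20; x_3 ≥ 9 gives C(4,3) = 4; x_4 ≥ 5 gives C(8,3) = 56. Together 136.
Add back pairs where two caps are both exceeded: 0 + 0 + 1 + 0 + 0 + 0 = 1.
By inclusion–exclusion the count is 286 − 136 + 1 = 151.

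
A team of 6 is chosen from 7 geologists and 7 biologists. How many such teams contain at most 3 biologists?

Split by how many biologists are chosen (0 through 3).
Sum: C(7,0)·C(7,6) + C(7,1)·C(7,5) + C(7,2)·C(7,4) + C(7,3)·C(7,3) = 7 + 147 + 735 + 1225 = 2114.

2114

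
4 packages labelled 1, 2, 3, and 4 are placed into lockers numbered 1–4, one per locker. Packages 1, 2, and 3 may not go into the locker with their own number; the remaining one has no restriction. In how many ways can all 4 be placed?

Let Aᵢ (for i ∈ {1, 2, 3}) be the placements that put package i in its forbidden locker. Any j of these fix j positions, leaving (4−j)! ways to fill the rest, and there are C(3,j) ways to pick which j.
By inclusion–exclusion, the number of valid placements is Σ_{j=0}^{3} (−1)^j C(3,j)·(4−j)!.
Computing: 24 − 18 + 6 − 1 = 11.

11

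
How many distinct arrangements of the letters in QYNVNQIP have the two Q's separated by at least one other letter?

Total arrangements of QYNVNQIP: 8!/(2!·2!) = 10080.
Arrangements with the Q's together: treat QQ as one letter, giving (7)!/(2!) = 2520.
Subtracting, 10080 − 2520 = 7560 arrangements keep the Q's apart.

7560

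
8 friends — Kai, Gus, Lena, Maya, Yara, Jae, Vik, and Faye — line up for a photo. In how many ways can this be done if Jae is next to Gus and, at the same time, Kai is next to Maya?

2880

Treat {Jae,Gus} as one block (2 orders) and {Kai,Maya} as another (2 orders).
That leaves 6 units to arrange: 2 × 2 × 6! = 4 × 720 = 2880.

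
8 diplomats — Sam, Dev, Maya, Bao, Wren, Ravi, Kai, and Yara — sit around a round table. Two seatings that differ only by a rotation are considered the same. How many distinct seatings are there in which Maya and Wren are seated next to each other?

Treat {Maya, Wren} as one unit (2 internal orders) and seat the resulting 7 units around the table: (6)! circular arrangements.
So 2 × (6)! = 2 × 720 = 1440.

1440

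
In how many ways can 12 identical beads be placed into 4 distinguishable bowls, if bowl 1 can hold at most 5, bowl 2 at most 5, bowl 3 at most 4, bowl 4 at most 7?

141

Ignoring the caps, the number of non-negative solutions to x_1+…+x_4 = 12 is C(15,3) = 455.
Subtract solutions that violate a single cap (substitute x_i' = x_i − (cap_i+1)): x_1 ≥ 6 gives C(9,3) = 84; x_2 ≥ 6 gives C(9,3) = 84; x_3 ≥ 5 gives C(10,3) = 120; x_4 ≥ 8 gives C(7,3) = 35. Together 323.
Add back pairs where two caps are both exceeded: 1 + 4 + 0 + 4 + 0 + 0 = 9.
By inclusion–exclusion the count is 455 − 323 + 9 = 141.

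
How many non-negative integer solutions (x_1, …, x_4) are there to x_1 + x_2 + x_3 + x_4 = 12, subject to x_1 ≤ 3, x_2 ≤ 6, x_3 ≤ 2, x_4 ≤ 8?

Ignoring the caps, the number of non-negative solutions to x_1+…+x_4 = 12 is C(15,3) = 455.
Subtract solutions that violate a single cap (substitute x_i' = x_i − (cap_i+1)): x_1 ≥ 4 gives C(11,3) = 165; x_2 ≥ 7 gives C(8,3) = 56; x_3 ≥ 3 gives C(12,3) = 220; x_4 ≥ 9 gives C(6,3) = 20. Together 461.
Add back pairs where two caps are both exceeded: 4 + 56 + 0 + 10 + 0 + 1 = 71.
By inclusion–exclusion the count is 455 − 461 + 71 = 65.

65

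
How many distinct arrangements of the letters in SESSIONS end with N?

With the last slot taken by N, it remains to arrange the other 7 letters (SESSIOS).
Those 7 letters have S appearing 4 times, giving (7)!/(4!) = 210.

210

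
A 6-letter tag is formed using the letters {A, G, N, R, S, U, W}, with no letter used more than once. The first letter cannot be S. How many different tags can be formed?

4320

The first letter has 7−1 = 6 choices (anything except S).
The remaining 5 letters are filled from the other 6 symbols without repetition: 6 × 5 × 4 × 3 × 2 = 720.
Total: 6 × 720 = 4320.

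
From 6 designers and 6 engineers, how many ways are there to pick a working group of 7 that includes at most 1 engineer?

6

Split by how many engineers are chosen (0 through 1).
Sum: C(6,0)·C(6,7) + C(6,1)·C(6,6) = 0 + 6 = 6.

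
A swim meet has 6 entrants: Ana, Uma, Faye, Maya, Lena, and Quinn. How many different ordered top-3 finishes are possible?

120

There are 6 choices for 1st place, 5 for 2nd, and 4 for 3rd.
That gives 6 × 5 × 4 = 120.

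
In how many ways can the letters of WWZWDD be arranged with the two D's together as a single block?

Treat the 2 copies of D as a single block. The multiset to arrange is then {DD, W, W, W, Z}, 5 items in all.
That gives (5)!/(3!) = 20 arrangements.

20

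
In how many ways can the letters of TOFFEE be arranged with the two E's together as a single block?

Treat the 2 copies of E as a single block. The multiset to arrange is then {EE, F, F, O, T}, 5 items in all.
That gives (5)!/(2!) = 60 arrangements.

60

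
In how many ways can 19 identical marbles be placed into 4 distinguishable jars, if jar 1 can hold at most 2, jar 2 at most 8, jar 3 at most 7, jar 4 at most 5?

19

Ignoring the caps, the number of non-negative solutions to x_1+…+x_4 = 19 is C(22,3) = 1540.
Subtract solutions that violate a single cap (substitute x_i' = x_i − (cap_i+1)): x_1 ≥ 3 gives C(19,3) = 969; x_2 ≥ 9 gives C(13,3) = 286; x_3 ≥ 8 gives C(14,3) = 364; x_4 ≥ 6 gives C(16,3) = 560. Together 2179.
Add back pairs where two caps are both exceeded: 120 + 165 + 286 + 10 + 35 + 56 = 672.
Subtract triples: 0 + 4 + 10 + 0 = 14.
By inclusion–exclusion the count is 1540 − 2179 + 672 − 14 = 19.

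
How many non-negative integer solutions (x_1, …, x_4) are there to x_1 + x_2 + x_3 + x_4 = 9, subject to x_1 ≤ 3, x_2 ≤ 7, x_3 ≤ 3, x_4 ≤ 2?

Without the upper bounds there are C(12,3) = 220 ways to split 9 among 4 variables.
Subtract solutions that violate a single cap (substitute x_i' = x_i − (cap_i+1)): x_1 ≥ 4 gives C(8,3) = 56; x_2 ≥ 8 gives C(4,3) = 4; x_3 ≥ 4 gives C(8,3) = 56; x_4 ≥ 3 gives C(9,3) = 84. Together 200.
Add back pairs where two caps are both exceeded: 0 + 4 + 10 + 0 + 0 + 10 = 24.
By inclusion–exclusion the count is 220 − 200 + 24 = 44.

44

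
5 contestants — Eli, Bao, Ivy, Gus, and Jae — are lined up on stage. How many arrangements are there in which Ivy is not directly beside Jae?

72

Of the 5! = 120 arrangements, those with Ivy and Jae adjacent number 2 × 4! = 48 (treat the pair as a block with 2 internal orders).
So 120 − 48 = 72 arrangements keep them apart.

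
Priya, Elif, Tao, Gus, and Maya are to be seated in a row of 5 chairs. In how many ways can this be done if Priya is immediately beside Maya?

48

Glue Priya and Maya into one block (2 internal orders), leaving 4 units to arrange in a row.
That gives 2 × 4! = 2 × 24 = 48.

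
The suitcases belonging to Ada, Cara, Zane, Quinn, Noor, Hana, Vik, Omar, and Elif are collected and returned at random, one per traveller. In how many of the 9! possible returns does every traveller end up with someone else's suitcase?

133496

Count assignments avoiding every fixed point. For any j of the 9 travellers fixed to their own suitcase, the other 9−j can be arranged in (9−j)! ways.
By inclusion–exclusion this is Σ_{j=0}^{9} (−1)^j C(9,j)·(9−j)!.
Computing: 362880 − 362880 + 181440 − 60480 + 15120 − 3024 + 504 − 72 + 9 − 1 = 133496.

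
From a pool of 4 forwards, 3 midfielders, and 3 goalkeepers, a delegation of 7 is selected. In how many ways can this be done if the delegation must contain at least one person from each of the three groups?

Unrestricted: C(10,7) = 120 ways to pick any 7 of the 10.
Subtract selections that omit an entire group: no forwards → C(6,7) = 0; no midfielders → C(7,7) = 1; no goalkeepers → C(7,7) = 1.
Add back selections omitting two groups (i.e. drawn from a single group): C(4,7) + C(3,7) + C(3,7) = 0.
By inclusion–exclusion: 120 − 2 + 0 = 118.

118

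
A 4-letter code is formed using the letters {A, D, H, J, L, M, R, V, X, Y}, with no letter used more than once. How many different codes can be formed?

With no repetition, fill the 4 letters in order: 10 choices, then 9, down to 7.
That product is 10 × 9 × 8 × 7 = 5040.

5040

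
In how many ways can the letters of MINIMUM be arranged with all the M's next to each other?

Treat the 3 copies of M as a single block. The multiset to arrange is then {MMM, I, I, N, U}, 5 items in all.
That gives (5)!/(2!) = 60 arrangements.

60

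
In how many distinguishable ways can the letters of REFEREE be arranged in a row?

105

The 7 letters of REFEREE have repeats: E appearing 4 times and R appearing twice.
So there are 7! / (4!·2!) = 105 distinguishable arrangements.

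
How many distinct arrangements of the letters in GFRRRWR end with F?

With the last slot taken by F, it remains to arrange the other 6 letters (GRRRWR).
Those 6 letters have R appearing 4 times, giving (6)!/(4!) = 30.

30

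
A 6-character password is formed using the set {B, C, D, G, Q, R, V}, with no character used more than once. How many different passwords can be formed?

5040

With no repetition, fill the 6 characters in order: 7 choices, then 6, down to 2.
7 × 6 × 5 × 4 × 3 × 2 = 5040.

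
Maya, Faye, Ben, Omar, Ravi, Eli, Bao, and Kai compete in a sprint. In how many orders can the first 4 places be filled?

There are 8 choices for 1st place, 7 for 2nd, and so on down to 5 for position 4.
That gives 8 × 7 × 6 × 5 = 1680.

1680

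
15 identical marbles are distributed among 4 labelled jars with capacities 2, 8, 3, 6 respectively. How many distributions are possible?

Without the upper bounds there are C(18,3) = 816 ways to split 15 among 4 jars.
Subtract solutions that violate a single cap (substitute x_i' = x_i − (cap_i+1)): x_1 ≥ 3 gives C(15,3) = 455; x_2 ≥ 9 gives C(9,3) = 84; x_3 ≥ 4 gives C(14,3) = 364; x_4 ≥ 7 gives C(11,3) = 165. Together 1068.
Add back pairs where two caps are both exceeded: 20 + 165 + 56 + 10 + 0 + 35 = 286.
Subtract triples: 0 + 0 + 4 + 0 = 4.
By inclusion–exclusion the count is 816 − 1068 + 286 − 4 = 30.

30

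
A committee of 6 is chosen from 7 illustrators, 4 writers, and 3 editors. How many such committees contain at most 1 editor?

1848

Split by how many editors are chosen (0 through 1).
Sum: C(3,0)·C(11,6) + C(3,1)·C(11,5) = 462 + 1386 = 1848.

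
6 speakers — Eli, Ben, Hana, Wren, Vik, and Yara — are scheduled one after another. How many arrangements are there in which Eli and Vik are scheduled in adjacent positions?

Treat {Eli, Vik} as a single unit. There are 5 units to order, and the pair itself can be ordered 2 ways.
That gives 2 × 5! = 2 × 120 = 240.

240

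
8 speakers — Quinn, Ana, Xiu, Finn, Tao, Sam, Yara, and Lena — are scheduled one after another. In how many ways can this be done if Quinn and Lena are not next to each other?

30240

Of the 8! = 40320 arrangements, those with Quinn and Lena adjacent number 2 × 7! = 10080 (treat the pair as a block with 2 internal orders).
So 40320 − 10080 = 30240 arrangements keep them apart.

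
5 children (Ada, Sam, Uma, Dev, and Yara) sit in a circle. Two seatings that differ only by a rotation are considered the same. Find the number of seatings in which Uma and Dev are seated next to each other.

12

Treat {Uma, Dev} as one unit (2 internal orders) and seat the resulting 4 units around the table: (3)! circular arrangements.
So 2 × (3)! = 2 × 6 = 12.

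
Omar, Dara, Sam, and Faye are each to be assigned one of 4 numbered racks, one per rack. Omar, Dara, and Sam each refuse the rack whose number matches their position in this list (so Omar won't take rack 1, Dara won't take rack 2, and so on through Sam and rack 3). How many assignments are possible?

11

Let Aᵢ (for i ∈ {1, 2, 3}) be the placements that put person i in their forbidden rack. Any j of these fix j positions, leaving (4−j)! ways to fill the rest, and there are C(3,j) ways to pick which j.
By inclusion–exclusion, the number of valid placements is Σ_{j=0}^{3} (−1)^j C(3,j)·(4−j)!.
Computing: 24 − 18 + 6 − 1 = 11.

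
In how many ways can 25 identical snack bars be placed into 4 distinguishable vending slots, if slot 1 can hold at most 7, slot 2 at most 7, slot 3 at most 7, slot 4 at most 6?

10

Ignoring the caps, the number of non-negative solutions to x_1+…+x_4 = 25 is C(28,3) = 3276.
Subtract solutions that violate a single cap (substitute x_i' = x_i − (cap_i+1)): x_1 ≥ 8 gives C(20,3) = 1140; x_2 ≥ 8 gives C(20,3) = 1140; x_3 ≥ 8 gives C(20,3) = 1140; x_4 ≥ 7 gives C(21,3) = 1330. Together 4750.
Add back pairs where two caps are both exceeded: 220 + 220 + 286 + 220 + 286 + 286 = 1518.
Subtract triples: 4 + 10 + 10 + 10 = 34.
By inclusion–exclusion the count is 3276 − 4750 + 1518 − 34 = 10.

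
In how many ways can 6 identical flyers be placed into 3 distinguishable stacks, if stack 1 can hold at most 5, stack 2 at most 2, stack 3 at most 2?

Without the upper bounds there are C(8,2) = 28 ways to split 6 among 3 stacks.
Subtract solutions that violate a single cap (substitute x_i' = x_i − (cap_i+1)): x_1 ≥ 6 gives C(2,2) = 1; x_2 ≥ 3 gives C(5,2) = 10; x_3 ≥ 3 gives C(5,2) = 10. Together 21.
Add back pairs where two caps are both exceeded: 0 + 0 + 1 = 1.
By inclusion–exclusion the count is 28 − 21 + 1 = 8.

8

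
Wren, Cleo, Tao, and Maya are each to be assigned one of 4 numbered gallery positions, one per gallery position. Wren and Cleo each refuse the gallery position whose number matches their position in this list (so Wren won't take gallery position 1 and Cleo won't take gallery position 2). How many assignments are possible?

14

Let Aᵢ (for i ∈ {1, 2}) be the placements that put person i in their forbidden gallery position. Any j of these fix j positions, leaving (4−j)! ways to fill the rest, and there are C(2,j) ways to pick which j.
By inclusion–exclusion, the number of valid placements is Σ_{j=0}^{2} (−1)^j C(2,j)·(4−j)!.
Computing: 24 − 12 + 2 = 14.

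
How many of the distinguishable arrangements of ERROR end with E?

4

With the last slot taken by E, it remains to arrange the other 4 letters (RROR).
Those 4 letters have R appearing 3 times, giving (4)!/(3!) = 4.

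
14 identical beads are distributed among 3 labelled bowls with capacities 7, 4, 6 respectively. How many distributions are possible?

Without the upper bounds there are C(16,2) = 120 ways to split 14 among 3 bowls.
Subtract solutions that violate a single cap (substitute x_i' = x_i − (cap_i+1)): x_1 ≥ 8 gives C(8,2) = 28; x_2 ≥ 5 gives C(11,2) = 55; x_3 ≥ 7 gives C(9,2) = 36. Together 119.
Add back pairs where two caps are both exceeded: 3 + 0 + 6 = 9.
By inclusion–exclusion the count is 120 − 119 + 9 = 10.

10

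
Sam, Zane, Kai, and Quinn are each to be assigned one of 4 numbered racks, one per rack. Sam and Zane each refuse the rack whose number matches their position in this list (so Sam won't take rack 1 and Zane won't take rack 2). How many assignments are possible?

14

Let Aᵢ (for i ∈ {1, 2}) be the placements that put person i in their forbidden rack. Any j of these fix j positions, leaving (4−j)! ways to fill the rest, and there are C(2,j) ways to pick which j.
By inclusion–exclusion, the number of valid placements is Σ_{j=0}^{2} (−1)^j C(2,j)·(4−j)!.
Computing: 24 − 12 + 2 = 14.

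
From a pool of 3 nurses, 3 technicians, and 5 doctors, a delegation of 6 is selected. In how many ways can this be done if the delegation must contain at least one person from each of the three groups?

With no constraint there are C(11,6) = 462 possible selections.
Selections missing a whole group: no nurses → C(8,6) = 28; no technicians → C(8,6) = 28; no doctors → C(6,6) = 1.
Add back selections omitting two groups (i.e. drawn from a single group): C(3,6) + C(3,6) + C(5,6) = 0.
By inclusion–exclusion: 462 − 57 + 0 = 405.

405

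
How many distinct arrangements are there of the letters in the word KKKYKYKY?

56

KKKYKYKY has 8 letters with K appearing 5 times and Y appearing 3 times.
Dividing 8! = 40320 by 5!·3! = 720 for the repeated letters gives 56.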